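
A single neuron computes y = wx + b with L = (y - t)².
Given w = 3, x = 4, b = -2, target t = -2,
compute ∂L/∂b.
∂L/∂b = 24

y = wx + b = (3)(4) + -2 = 10
∂L/∂y = 2(y - t) = 2(10 - -2) = 24
∂y/∂b = 1
∂L/∂b = ∂L/∂y · ∂y/∂b = 24 × 1 = 24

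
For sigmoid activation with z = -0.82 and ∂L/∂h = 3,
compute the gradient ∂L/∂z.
∂L/∂z = 0.6368

σ(-0.82) = 0.3058
σ'(-0.82) = σ(-0.82)(1 - σ(-0.82)) = 0.3058 × 0.6942 = 0.2123
∂L/∂z = ∂L/∂h · σ'(z) = 3 × 0.2123 = 0.6368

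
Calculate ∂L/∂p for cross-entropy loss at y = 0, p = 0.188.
∂L/∂p = 1.232

∂L/∂p = -y/p + (1-y)/(1-p) = 0 + 1/0.812 = 1.232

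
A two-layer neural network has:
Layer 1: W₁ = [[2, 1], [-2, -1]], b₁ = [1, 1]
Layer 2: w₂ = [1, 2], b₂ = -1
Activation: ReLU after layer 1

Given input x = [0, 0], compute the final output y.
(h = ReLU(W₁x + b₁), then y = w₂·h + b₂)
y = 2

Layer 1 pre-activation: z₁ = [1, 1]
After ReLU: h = [1, 1]
Layer 2 output: y = 1×1 + 2×1 + -1 = 2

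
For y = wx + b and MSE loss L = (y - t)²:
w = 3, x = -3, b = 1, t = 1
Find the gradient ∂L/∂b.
∂L/∂b = -18

y = wx + b = (3)(-3) + 1 = -8
∂L/∂y = 2(y - t) = 2(-8 - 1) = -18
∂y/∂b = 1
∂L/∂b = ∂L/∂y · ∂y/∂b = -18 × 1 = -18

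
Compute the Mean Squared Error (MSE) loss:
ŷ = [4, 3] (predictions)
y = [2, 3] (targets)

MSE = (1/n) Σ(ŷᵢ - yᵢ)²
MSE = 2

MSE = (1/2)((4-2)² + (3-3)²) = (1/2)(4 + 0) = 2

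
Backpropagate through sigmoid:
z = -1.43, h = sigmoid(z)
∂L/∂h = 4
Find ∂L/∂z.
∂L/∂z = 0.6232

σ(-1.43) = 0.1931
σ'(-1.43) = σ(-1.43)(1 - σ(-1.43)) = 0.1931 × 0.8069 = 0.1558
∂L/∂z = ∂L/∂h · σ'(z) = 4 × 0.1558 = 0.6232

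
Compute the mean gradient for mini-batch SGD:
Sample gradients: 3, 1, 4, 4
Average gradient = 3

Average = (1/4)(3 + 1 + 4 + 4) = 12/4 = 3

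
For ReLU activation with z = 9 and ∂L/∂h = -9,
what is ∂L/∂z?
∂L/∂z = -9

h = ReLU(9) = 9
Since z > 0: ∂h/∂z = 1
∂L/∂z = ∂L/∂h · ∂h/∂z = -9 × 1 = -9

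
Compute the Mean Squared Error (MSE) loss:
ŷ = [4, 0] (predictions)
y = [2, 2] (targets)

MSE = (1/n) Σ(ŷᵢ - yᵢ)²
MSE = 4

MSE = (1/2)((4-2)² + (0-2)²) = (1/2)(4 + 4) = 4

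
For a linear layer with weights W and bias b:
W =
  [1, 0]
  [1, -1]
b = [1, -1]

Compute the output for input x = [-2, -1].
y = [-1, -2]

Wx = [1×-2 + 0×-1, 1×-2 + -1×-1]
   = [-2, -1]
y = Wx + b = [-2 + 1, -1 + -1] = [-1, -2]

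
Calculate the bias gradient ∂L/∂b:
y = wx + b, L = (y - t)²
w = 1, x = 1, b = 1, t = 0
∂L/∂b = 4

y = wx + b = (1)(1) + 1 = 2
∂L/∂y = 2(y - t) = 2(2 - 0) = 4
∂y/∂b = 1
∂L/∂b = ∂L/∂y · ∂y/∂b = 4 × 1 = 4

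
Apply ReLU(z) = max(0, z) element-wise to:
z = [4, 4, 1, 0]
h = [4, 4, 1, 0]

ReLU applied element-wise: max(0,4)=4, max(0,4)=4, max(0,1)=1, max(0,0)=0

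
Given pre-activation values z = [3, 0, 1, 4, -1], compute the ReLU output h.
h = [3, 0, 1, 4, 0]

ReLU applied element-wise: max(0,3)=3, max(0,0)=0, max(0,1)=1, max(0,4)=4, max(0,-1)=0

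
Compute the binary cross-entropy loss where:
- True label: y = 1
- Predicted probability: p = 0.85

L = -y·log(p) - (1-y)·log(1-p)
L = 0.1625

L = -1·log(0.85) - 0·log(0.15) = -log(0.85) = 0.1625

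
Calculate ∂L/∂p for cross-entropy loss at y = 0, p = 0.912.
∂L/∂p = 11.36

∂L/∂p = -y/p + (1-y)/(1-p) = 0 + 1/0.088 = 11.36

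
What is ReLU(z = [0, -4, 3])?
h = [0, 0, 3]

ReLU applied element-wise: max(0,0)=0, max(0,-4)=0, max(0,3)=3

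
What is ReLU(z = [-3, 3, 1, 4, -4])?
h = [0, 3, 1, 4, 0]

ReLU applied element-wise: max(0,-3)=0, max(0,3)=3, max(0,1)=1, max(0,4)=4, max(0,-4)=0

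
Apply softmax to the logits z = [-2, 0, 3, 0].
p = [0.0061, 0.045, 0.9039, 0.045]

exp(z) = [0.1353, 1, 20.09, 1]
Sum = 22.22
p = [0.0061, 0.045, 0.9039, 0.045]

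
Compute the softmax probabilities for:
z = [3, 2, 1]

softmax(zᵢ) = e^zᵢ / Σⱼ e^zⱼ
p = [0.6652, 0.2447, 0.09]

exp(z) = [20.09, 7.389, 2.718]
Sum = 30.19
p = [0.6652, 0.2447, 0.09]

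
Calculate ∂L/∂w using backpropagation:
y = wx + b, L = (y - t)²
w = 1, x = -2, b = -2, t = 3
∂L/∂w = 28

y = wx + b = (1)(-2) + -2 = -4
∂L/∂y = 2(y - t) = 2(-4 - 3) = -14
∂y/∂w = x = -2
∂L/∂w = ∂L/∂y · ∂y/∂w = -14 × -2 = 28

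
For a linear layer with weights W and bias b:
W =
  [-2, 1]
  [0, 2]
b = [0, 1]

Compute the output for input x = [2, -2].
y = [-6, -3]

Wx = [-2×2 + 1×-2, 0×2 + 2×-2]
   = [-6, -4]
y = Wx + b = [-6 + 0, -4 + 1] = [-6, -3]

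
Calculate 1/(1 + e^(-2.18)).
0.8984

sigmoid(2.18) = 1/(1 + e^(-2.18)) = 1/(1 + 0.113) = 0.8984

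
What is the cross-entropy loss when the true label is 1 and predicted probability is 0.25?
L = 1.386

L = -1·log(0.25) - 0·log(0.75) = -log(0.25) = 1.386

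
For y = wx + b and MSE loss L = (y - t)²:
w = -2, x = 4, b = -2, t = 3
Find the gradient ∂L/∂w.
∂L/∂w = -104

y = wx + b = (-2)(4) + -2 = -10
∂L/∂y = 2(y - t) = 2(-10 - 3) = -26
∂y/∂w = x = 4
∂L/∂w = ∂L/∂y · ∂y/∂w = -26 × 4 = -104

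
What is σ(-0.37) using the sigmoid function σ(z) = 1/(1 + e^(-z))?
0.4085

sigmoid(-0.37) = 1/(1 + e^(0.37)) = 1/(1 + 1.448) = 0.4085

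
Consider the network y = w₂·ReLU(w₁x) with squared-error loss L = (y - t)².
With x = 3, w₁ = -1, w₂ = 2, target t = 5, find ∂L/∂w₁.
∂L/∂w₁ = 0

Forward pass:
z = w₁x = -1×3 = -3
h = ReLU(-3) = 0
y = w₂h = 2×0 = 0

Backward pass:
∂L/∂y = 2(y - t) = 2(0 - 5) = -10
∂y/∂h = w₂ = 2
∂h/∂z = 0 (ReLU derivative)
∂z/∂w₁ = x = 3

∂L/∂w₁ = -10 × 2 × 0 × 3 = 0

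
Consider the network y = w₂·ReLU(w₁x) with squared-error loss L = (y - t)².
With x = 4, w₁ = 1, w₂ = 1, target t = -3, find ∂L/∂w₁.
∂L/∂w₁ = 56

Forward pass:
z = w₁x = 1×4 = 4
h = ReLU(4) = 4
y = w₂h = 1×4 = 4

Backward pass:
∂L/∂y = 2(y - t) = 2(4 - -3) = 14
∂y/∂h = w₂ = 1
∂h/∂z = 1 (ReLU derivative)
∂z/∂w₁ = x = 4

∂L/∂w₁ = 14 × 1 × 1 × 4 = 56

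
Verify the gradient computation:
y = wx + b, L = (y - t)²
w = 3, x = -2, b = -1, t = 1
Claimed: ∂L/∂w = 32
Correct

y = (3)(-2) + -1 = -7
∂L/∂y = 2(y - t) = 2(-7 - 1) = -16
∂y/∂w = x = -2
∂L/∂w = -16 × -2 = 32

Claimed value: 32
Correct: The correct gradient is 32.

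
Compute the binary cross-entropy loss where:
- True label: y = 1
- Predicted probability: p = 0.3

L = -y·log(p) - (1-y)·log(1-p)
L = 1.204

L = -1·log(0.3) - 0·log(0.7) = -log(0.3) = 1.204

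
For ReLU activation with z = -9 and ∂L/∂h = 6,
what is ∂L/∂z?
∂L/∂z = 0

h = ReLU(-9) = 0
Since z < 0: ∂h/∂z = 0
∂L/∂z = ∂L/∂h · ∂h/∂z = 6 × 0 = 0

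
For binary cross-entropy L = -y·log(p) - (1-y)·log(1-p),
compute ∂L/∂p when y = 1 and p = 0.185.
∂L/∂p = -5.405

∂L/∂p = -y/p + (1-y)/(1-p) = -1/0.185 + 0 = -5.405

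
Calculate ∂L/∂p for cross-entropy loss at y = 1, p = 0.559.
∂L/∂p = -1.789

∂L/∂p = -y/p + (1-y)/(1-p) = -1/0.559 + 0 = -1.789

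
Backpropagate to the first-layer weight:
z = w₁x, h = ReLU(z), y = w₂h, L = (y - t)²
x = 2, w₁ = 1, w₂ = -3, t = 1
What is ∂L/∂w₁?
∂L/∂w₁ = 84

Forward pass:
z = w₁x = 1×2 = 2
h = ReLU(2) = 2
y = w₂h = -3×2 = -6

Backward pass:
∂L/∂y = 2(y - t) = 2(-6 - 1) = -14
∂y/∂h = w₂ = -3
∂h/∂z = 1 (ReLU derivative)
∂z/∂w₁ = x = 2

∂L/∂w₁ = -14 × -3 × 1 × 2 = 84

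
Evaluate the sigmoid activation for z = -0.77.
0.3165

sigmoid(-0.77) = 1/(1 + e^(0.77)) = 1/(1 + 2.16) = 0.3165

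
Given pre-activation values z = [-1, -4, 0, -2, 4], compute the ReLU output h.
h = [0, 0, 0, 0, 4]

ReLU applied element-wise: max(0,-1)=0, max(0,-4)=0, max(0,0)=0, max(0,-2)=0, max(0,4)=4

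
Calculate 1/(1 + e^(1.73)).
0.1506

sigmoid(-1.73) = 1/(1 + e^(1.73)) = 1/(1 + 5.641) = 0.1506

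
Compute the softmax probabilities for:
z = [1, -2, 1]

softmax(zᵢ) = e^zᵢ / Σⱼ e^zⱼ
p = [0.4879, 0.0243, 0.4879]

exp(z) = [2.718, 0.1353, 2.718]
Sum = 5.572
p = [0.4879, 0.0243, 0.4879]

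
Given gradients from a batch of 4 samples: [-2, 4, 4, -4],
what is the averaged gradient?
Average gradient = 0.5

Average = (1/4)(-2 + 4 + 4 + -4) = 2/4 = 0.5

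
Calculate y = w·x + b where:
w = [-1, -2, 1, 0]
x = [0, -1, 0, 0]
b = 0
y = 2

y = (-1)(0) + (-2)(-1) + (1)(0) + (0)(0) + 0 = 2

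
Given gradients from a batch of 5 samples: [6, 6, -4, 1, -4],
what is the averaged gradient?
Average gradient = 1

Average = (1/5)(6 + 6 + -4 + 1 + -4) = 5/5 = 1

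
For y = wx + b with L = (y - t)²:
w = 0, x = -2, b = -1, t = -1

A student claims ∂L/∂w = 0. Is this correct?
Correct

y = (0)(-2) + -1 = -1
∂L/∂y = 2(y - t) = 2(-1 - -1) = 0
∂y/∂w = x = -2
∂L/∂w = 0 × -2 = 0

Claimed value: 0
Correct: The correct gradient is 0.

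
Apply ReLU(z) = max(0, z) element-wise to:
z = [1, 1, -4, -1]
h = [1, 1, 0, 0]

ReLU applied element-wise: max(0,1)=1, max(0,1)=1, max(0,-4)=0, max(0,-1)=0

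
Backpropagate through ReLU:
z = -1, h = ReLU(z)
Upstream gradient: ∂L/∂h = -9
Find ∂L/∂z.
∂L/∂z = 0

h = ReLU(-1) = 0
Since z < 0: ∂h/∂z = 0
∂L/∂z = ∂L/∂h · ∂h/∂z = -9 × 0 = 0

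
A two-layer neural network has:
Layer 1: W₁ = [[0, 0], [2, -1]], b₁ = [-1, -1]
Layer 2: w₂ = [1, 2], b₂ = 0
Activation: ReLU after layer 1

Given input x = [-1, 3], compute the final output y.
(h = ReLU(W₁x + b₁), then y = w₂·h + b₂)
y = 0

Layer 1 pre-activation: z₁ = [-1, -6]
After ReLU: h = [0, 0]
Layer 2 output: y = 1×0 + 2×0 + 0 = 0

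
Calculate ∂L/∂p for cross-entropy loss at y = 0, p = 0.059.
∂L/∂p = 1.063

∂L/∂p = -y/p + (1-y)/(1-p) = 0 + 1/0.941 = 1.063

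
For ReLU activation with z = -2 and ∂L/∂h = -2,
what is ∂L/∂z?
∂L/∂z = 0

h = ReLU(-2) = 0
Since z < 0: ∂h/∂z = 0
∂L/∂z = ∂L/∂h · ∂h/∂z = -2 × 0 = 0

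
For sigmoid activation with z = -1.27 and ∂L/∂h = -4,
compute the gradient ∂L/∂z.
∂L/∂z = -0.6847

σ(-1.27) = 0.2193
σ'(-1.27) = σ(-1.27)(1 - σ(-1.27)) = 0.2193 × 0.7807 = 0.1712
∂L/∂z = ∂L/∂h · σ'(z) = -4 × 0.1712 = -0.6847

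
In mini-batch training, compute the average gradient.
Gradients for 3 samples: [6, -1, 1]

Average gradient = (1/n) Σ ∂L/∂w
Average gradient = 2

Average = (1/3)(6 + -1 + 1) = 6/3 = 2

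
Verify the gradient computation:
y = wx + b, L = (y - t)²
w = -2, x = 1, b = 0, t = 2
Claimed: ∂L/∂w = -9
Incorrect

y = (-2)(1) + 0 = -2
∂L/∂y = 2(y - t) = 2(-2 - 2) = -8
∂y/∂w = x = 1
∂L/∂w = -8 × 1 = -8

Claimed value: -9
Incorrect: The correct gradient is -8.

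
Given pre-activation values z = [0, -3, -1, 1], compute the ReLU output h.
h = [0, 0, 0, 1]

ReLU applied element-wise: max(0,0)=0, max(0,-3)=0, max(0,-1)=0, max(0,1)=1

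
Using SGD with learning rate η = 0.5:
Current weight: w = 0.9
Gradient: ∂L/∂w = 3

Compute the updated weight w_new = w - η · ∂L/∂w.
w_new = -0.6

w_new = w - η·∂L/∂w = 0.9 - 0.5×(3) = 0.9 - (1.5) = -0.6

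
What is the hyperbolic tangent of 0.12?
0.1194

tanh(0.12) = (e^(0.12) - e^(-0.12))/(e^(0.12) + e^(-0.12)) = 0.1194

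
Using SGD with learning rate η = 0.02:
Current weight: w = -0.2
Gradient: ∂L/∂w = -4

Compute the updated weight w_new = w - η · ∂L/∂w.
w_new = -0.12

w_new = w - η·∂L/∂w = -0.2 - 0.02×(-4) = -0.2 - (-0.08) = -0.12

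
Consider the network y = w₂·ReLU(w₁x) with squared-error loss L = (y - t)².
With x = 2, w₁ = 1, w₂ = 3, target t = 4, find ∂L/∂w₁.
∂L/∂w₁ = 24

Forward pass:
z = w₁x = 1×2 = 2
h = ReLU(2) = 2
y = w₂h = 3×2 = 6

Backward pass:
∂L/∂y = 2(y - t) = 2(6 - 4) = 4
∂y/∂h = w₂ = 3
∂h/∂z = 1 (ReLU derivative)
∂z/∂w₁ = x = 2

∂L/∂w₁ = 4 × 3 × 1 × 2 = 24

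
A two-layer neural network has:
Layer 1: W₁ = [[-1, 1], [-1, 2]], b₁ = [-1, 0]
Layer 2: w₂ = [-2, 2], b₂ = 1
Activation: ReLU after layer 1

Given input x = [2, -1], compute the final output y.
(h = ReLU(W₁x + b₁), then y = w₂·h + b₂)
y = 1

Layer 1 pre-activation: z₁ = [-4, -4]
After ReLU: h = [0, 0]
Layer 2 output: y = -2×0 + 2×0 + 1 = 1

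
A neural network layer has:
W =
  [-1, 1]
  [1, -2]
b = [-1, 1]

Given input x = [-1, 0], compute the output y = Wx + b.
y = [0, 0]

Wx = [-1×-1 + 1×0, 1×-1 + -2×0]
   = [1, -1]
y = Wx + b = [1 + -1, -1 + 1] = [0, 0]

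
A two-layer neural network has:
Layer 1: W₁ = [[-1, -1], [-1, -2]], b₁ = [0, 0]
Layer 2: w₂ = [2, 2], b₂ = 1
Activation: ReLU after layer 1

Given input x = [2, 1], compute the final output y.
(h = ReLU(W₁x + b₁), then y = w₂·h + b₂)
y = 1

Layer 1 pre-activation: z₁ = [-3, -4]
After ReLU: h = [0, 0]
Layer 2 output: y = 2×0 + 2×0 + 1 = 1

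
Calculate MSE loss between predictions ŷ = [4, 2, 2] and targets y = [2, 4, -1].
MSE = 5.667

MSE = (1/3)((4-2)² + (2-4)² + (2--1)²) = (1/3)(4 + 4 + 9) = 5.667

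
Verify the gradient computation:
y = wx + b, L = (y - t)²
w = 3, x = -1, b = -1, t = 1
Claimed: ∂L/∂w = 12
Incorrect

y = (3)(-1) + -1 = -4
∂L/∂y = 2(y - t) = 2(-4 - 1) = -10
∂y/∂w = x = -1
∂L/∂w = -10 × -1 = 10

Claimed value: 12
Incorrect: The correct gradient is 10.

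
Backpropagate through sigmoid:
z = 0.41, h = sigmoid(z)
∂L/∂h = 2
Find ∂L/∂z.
∂L/∂z = 0.4796

σ(0.41) = 0.6011
σ'(0.41) = σ(0.41)(1 - σ(0.41)) = 0.6011 × 0.3989 = 0.2398
∂L/∂z = ∂L/∂h · σ'(z) = 2 × 0.2398 = 0.4796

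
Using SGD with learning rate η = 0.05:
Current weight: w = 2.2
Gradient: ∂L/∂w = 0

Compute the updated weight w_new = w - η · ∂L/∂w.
w_new = 2.2

w_new = w - η·∂L/∂w = 2.2 - 0.05×(0) = 2.2 - (0) = 2.2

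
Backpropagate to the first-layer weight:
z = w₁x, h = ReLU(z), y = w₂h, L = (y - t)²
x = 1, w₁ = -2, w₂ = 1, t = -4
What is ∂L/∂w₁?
∂L/∂w₁ = 0

Forward pass:
z = w₁x = -2×1 = -2
h = ReLU(-2) = 0
y = w₂h = 1×0 = 0

Backward pass:
∂L/∂y = 2(y - t) = 2(0 - -4) = 8
∂y/∂h = w₂ = 1
∂h/∂z = 0 (ReLU derivative)
∂z/∂w₁ = x = 1

∂L/∂w₁ = 8 × 1 × 0 × 1 = 0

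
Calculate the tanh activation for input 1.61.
0.9232

tanh(1.61) = (e^(1.61) - e^(-1.61))/(e^(1.61) + e^(-1.61)) = 0.9232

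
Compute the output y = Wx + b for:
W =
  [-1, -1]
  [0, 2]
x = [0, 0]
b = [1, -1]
y = [1, -1]

Wx = [-1×0 + -1×0, 0×0 + 2×0]
   = [0, 0]
y = Wx + b = [0 + 1, 0 + -1] = [1, -1]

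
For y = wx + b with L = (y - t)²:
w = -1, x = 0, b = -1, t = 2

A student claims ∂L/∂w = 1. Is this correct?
Incorrect

y = (-1)(0) + -1 = -1
∂L/∂y = 2(y - t) = 2(-1 - 2) = -6
∂y/∂w = x = 0
∂L/∂w = -6 × 0 = 0

Claimed value: 1
Incorrect: The correct gradient is 0.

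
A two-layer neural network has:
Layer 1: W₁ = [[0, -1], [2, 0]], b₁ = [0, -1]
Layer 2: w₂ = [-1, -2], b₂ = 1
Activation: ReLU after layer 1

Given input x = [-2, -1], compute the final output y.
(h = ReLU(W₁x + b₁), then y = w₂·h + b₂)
y = 0

Layer 1 pre-activation: z₁ = [1, -5]
After ReLU: h = [1, 0]
Layer 2 output: y = -1×1 + -2×0 + 1 = 0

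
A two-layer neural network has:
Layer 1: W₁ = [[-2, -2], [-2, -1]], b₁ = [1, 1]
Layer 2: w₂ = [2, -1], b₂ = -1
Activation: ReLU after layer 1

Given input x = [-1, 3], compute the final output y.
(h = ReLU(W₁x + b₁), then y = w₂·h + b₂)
y = -1

Layer 1 pre-activation: z₁ = [-3, 0]
After ReLU: h = [0, 0]
Layer 2 output: y = 2×0 + -1×0 + -1 = -1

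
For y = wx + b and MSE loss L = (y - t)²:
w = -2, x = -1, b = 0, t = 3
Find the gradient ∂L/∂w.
∂L/∂w = 2

y = wx + b = (-2)(-1) + 0 = 2
∂L/∂y = 2(y - t) = 2(2 - 3) = -2
∂y/∂w = x = -1
∂L/∂w = ∂L/∂y · ∂y/∂w = -2 × -1 = 2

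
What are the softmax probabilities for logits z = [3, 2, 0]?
p = [0.7054, 0.2595, 0.0351]

exp(z) = [20.09, 7.389, 1]
Sum = 28.47
p = [0.7054, 0.2595, 0.0351]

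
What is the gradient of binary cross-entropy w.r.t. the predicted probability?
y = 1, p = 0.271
∂L/∂p = -3.69

∂L/∂p = -y/p + (1-y)/(1-p) = -1/0.271 + 0 = -3.69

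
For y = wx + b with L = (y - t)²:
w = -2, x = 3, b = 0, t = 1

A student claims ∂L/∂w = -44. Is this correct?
Incorrect

y = (-2)(3) + 0 = -6
∂L/∂y = 2(y - t) = 2(-6 - 1) = -14
∂y/∂w = x = 3
∂L/∂w = -14 × 3 = -42

Claimed value: -44
Incorrect: The correct gradient is -42.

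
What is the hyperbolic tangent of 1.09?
0.7969

tanh(1.09) = (e^(1.09) - e^(-1.09))/(e^(1.09) + e^(-1.09)) = 0.7969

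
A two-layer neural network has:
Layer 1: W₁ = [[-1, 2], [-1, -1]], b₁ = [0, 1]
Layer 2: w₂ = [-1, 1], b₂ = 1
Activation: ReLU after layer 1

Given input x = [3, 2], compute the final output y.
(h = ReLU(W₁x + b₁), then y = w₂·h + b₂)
y = 0

Layer 1 pre-activation: z₁ = [1, -4]
After ReLU: h = [1, 0]
Layer 2 output: y = -1×1 + 1×0 + 1 = 0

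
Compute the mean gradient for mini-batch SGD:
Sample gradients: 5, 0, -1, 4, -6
Average gradient = 0.4

Average = (1/5)(5 + 0 + -1 + 4 + -6) = 2/5 = 0.4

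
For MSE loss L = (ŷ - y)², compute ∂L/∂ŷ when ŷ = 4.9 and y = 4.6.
∂L/∂ŷ = 0.6

∂L/∂ŷ = 2(ŷ - y) = 2(4.9 - 4.6) = 2(0.3) = 0.6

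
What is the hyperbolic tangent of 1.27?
0.8538

tanh(1.27) = (e^(1.27) - e^(-1.27))/(e^(1.27) + e^(-1.27)) = 0.8538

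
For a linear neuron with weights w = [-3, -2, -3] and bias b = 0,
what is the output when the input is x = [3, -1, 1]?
y = -10

y = (-3)(3) + (-2)(-1) + (-3)(1) + 0 = -10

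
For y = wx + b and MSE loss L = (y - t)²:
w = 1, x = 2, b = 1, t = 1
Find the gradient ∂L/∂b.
∂L/∂b = 4

y = wx + b = (1)(2) + 1 = 3
∂L/∂y = 2(y - t) = 2(3 - 1) = 4
∂y/∂b = 1
∂L/∂b = ∂L/∂y · ∂y/∂b = 4 × 1 = 4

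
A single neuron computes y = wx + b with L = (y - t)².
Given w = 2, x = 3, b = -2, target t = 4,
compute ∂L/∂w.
∂L/∂w = 0

y = wx + b = (2)(3) + -2 = 4
∂L/∂y = 2(y - t) = 2(4 - 4) = 0
∂y/∂w = x = 3
∂L/∂w = ∂L/∂y · ∂y/∂w = 0 × 3 = 0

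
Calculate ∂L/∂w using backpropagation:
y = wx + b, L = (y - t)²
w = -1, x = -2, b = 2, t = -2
∂L/∂w = -24

y = wx + b = (-1)(-2) + 2 = 4
∂L/∂y = 2(y - t) = 2(4 - -2) = 12
∂y/∂w = x = -2
∂L/∂w = ∂L/∂y · ∂y/∂w = 12 × -2 = -24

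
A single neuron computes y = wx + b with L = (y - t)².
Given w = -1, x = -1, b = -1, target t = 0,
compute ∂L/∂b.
∂L/∂b = 0

y = wx + b = (-1)(-1) + -1 = 0
∂L/∂y = 2(y - t) = 2(0 - 0) = 0
∂y/∂b = 1
∂L/∂b = ∂L/∂y · ∂y/∂b = 0 × 1 = 0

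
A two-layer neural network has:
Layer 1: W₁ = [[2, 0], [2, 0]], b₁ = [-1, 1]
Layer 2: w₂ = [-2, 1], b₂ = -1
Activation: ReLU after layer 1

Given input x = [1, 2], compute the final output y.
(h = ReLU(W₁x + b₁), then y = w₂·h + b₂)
y = 0

Layer 1 pre-activation: z₁ = [1, 3]
After ReLU: h = [1, 3]
Layer 2 output: y = -2×1 + 1×3 + -1 = 0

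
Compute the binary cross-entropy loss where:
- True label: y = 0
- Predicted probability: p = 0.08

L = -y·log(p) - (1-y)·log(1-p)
L = 0.08338

L = -0·log(0.08) - 1·log(0.92) = -log(0.92) = 0.08338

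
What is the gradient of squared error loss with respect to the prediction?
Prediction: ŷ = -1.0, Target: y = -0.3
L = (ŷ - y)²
∂L/∂ŷ = -1.4

∂L/∂ŷ = 2(ŷ - y) = 2(-1.0 - -0.3) = 2(-0.7) = -1.4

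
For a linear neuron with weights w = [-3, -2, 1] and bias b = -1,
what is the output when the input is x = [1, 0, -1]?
y = -5

y = (-3)(1) + (-2)(0) + (1)(-1) + -1 = -5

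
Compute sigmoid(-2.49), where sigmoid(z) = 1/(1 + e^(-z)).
0.07656

sigmoid(-2.49) = 1/(1 + e^(2.49)) = 1/(1 + 12.06) = 0.07656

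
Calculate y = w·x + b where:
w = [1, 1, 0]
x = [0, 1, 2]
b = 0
y = 1

y = (1)(0) + (1)(1) + (0)(2) + 0 = 1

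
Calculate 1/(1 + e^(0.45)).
0.3894

sigmoid(-0.45) = 1/(1 + e^(0.45)) = 1/(1 + 1.568) = 0.3894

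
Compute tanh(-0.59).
-0.5299

tanh(-0.59) = (e^(-0.59) - e^(0.59))/(e^(-0.59) + e^(0.59)) = -0.5299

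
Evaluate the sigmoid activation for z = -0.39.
0.4037

sigmoid(-0.39) = 1/(1 + e^(0.39)) = 1/(1 + 1.477) = 0.4037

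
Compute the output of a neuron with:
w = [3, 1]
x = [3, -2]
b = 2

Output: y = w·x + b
y = 9

y = (3)(3) + (1)(-2) + 2 = 9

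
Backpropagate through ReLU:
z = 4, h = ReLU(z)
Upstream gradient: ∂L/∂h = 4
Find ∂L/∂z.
∂L/∂z = 4

h = ReLU(4) = 4
Since z > 0: ∂h/∂z = 1
∂L/∂z = ∂L/∂h · ∂h/∂z = 4 × 1 = 4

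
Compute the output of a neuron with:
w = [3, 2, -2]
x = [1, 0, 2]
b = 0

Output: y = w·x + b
y = -1

y = (3)(1) + (2)(0) + (-2)(2) + 0 = -1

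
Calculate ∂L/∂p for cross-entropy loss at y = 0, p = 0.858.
∂L/∂p = 7.042

∂L/∂p = -y/p + (1-y)/(1-p) = 0 + 1/0.142 = 7.042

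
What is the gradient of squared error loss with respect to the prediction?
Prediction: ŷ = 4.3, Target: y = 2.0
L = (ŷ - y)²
∂L/∂ŷ = 4.6

∂L/∂ŷ = 2(ŷ - y) = 2(4.3 - 2.0) = 2(2.3) = 4.6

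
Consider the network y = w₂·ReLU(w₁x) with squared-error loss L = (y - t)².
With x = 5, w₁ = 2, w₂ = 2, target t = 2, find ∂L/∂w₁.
∂L/∂w₁ = 360

Forward pass:
z = w₁x = 2×5 = 10
h = ReLU(10) = 10
y = w₂h = 2×10 = 20

Backward pass:
∂L/∂y = 2(y - t) = 2(20 - 2) = 36
∂y/∂h = w₂ = 2
∂h/∂z = 1 (ReLU derivative)
∂z/∂w₁ = x = 5

∂L/∂w₁ = 36 × 2 × 1 × 5 = 360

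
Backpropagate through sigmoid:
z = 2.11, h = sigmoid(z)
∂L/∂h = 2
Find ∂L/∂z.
∂L/∂z = 0.1929

σ(2.11) = 0.8919
σ'(2.11) = σ(2.11)(1 - σ(2.11)) = 0.8919 × 0.1081 = 0.09644
∂L/∂z = ∂L/∂h · σ'(z) = 2 × 0.09644 = 0.1929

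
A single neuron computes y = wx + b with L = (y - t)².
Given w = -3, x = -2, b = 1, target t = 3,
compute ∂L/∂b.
∂L/∂b = 8

y = wx + b = (-3)(-2) + 1 = 7
∂L/∂y = 2(y - t) = 2(7 - 3) = 8
∂y/∂b = 1
∂L/∂b = ∂L/∂y · ∂y/∂b = 8 × 1 = 8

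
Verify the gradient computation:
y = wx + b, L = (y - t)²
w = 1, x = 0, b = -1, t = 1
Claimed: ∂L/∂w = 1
Incorrect

y = (1)(0) + -1 = -1
∂L/∂y = 2(y - t) = 2(-1 - 1) = -4
∂y/∂w = x = 0
∂L/∂w = -4 × 0 = 0

Claimed value: 1
Incorrect: The correct gradient is 0.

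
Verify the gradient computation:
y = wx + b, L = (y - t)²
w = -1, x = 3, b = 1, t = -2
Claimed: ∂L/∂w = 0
Correct

y = (-1)(3) + 1 = -2
∂L/∂y = 2(y - t) = 2(-2 - -2) = 0
∂y/∂w = x = 3
∂L/∂w = 0 × 3 = 0

Claimed value: 0
Correct: The correct gradient is 0.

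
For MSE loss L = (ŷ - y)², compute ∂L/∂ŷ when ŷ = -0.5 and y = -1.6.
∂L/∂ŷ = 2.2

∂L/∂ŷ = 2(ŷ - y) = 2(-0.5 - -1.6) = 2(1.1) = 2.2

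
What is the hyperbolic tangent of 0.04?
0.03998

tanh(0.04) = (e^(0.04) - e^(-0.04))/(e^(0.04) + e^(-0.04)) = 0.03998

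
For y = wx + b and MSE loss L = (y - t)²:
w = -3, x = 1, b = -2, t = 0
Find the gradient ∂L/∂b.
∂L/∂b = -10

y = wx + b = (-3)(1) + -2 = -5
∂L/∂y = 2(y - t) = 2(-5 - 0) = -10
∂y/∂b = 1
∂L/∂b = ∂L/∂y · ∂y/∂b = -10 × 1 = -10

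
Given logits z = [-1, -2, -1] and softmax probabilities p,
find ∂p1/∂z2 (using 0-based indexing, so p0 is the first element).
∂p1/∂z2 = -0.06561

p = softmax(z) = [0.4223, 0.1554, 0.4223]
p1 = 0.1554, p2 = 0.4223

∂p1/∂z2 = -p1 × p2 = -0.1554 × 0.4223 = -0.06561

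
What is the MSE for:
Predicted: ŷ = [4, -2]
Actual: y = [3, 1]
MSE = 5

MSE = (1/2)((4-3)² + (-2-1)²) = (1/2)(1 + 9) = 5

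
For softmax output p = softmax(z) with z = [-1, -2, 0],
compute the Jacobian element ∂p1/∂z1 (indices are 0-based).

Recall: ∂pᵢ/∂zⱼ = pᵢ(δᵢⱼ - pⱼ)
∂p1/∂z1 = 0.08193

p = softmax(z) = [0.2447, 0.09003, 0.6652]
p1 = 0.09003

∂p1/∂z1 = p1(1 - p1) = 0.09003 × (1 - 0.09003) = 0.08193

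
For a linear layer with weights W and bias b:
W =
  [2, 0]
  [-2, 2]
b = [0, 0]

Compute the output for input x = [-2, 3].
y = [-4, 10]

Wx = [2×-2 + 0×3, -2×-2 + 2×3]
   = [-4, 10]
y = Wx + b = [-4 + 0, 10 + 0] = [-4, 10]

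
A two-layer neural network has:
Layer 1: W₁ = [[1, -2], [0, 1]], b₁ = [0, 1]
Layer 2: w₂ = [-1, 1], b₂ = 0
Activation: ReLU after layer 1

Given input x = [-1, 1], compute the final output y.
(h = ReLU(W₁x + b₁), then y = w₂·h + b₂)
y = 2

Layer 1 pre-activation: z₁ = [-3, 2]
After ReLU: h = [0, 2]
Layer 2 output: y = -1×0 + 1×2 + 0 = 2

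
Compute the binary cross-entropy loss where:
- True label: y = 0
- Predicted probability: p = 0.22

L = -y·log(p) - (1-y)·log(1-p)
L = 0.2485

L = -0·log(0.22) - 1·log(0.78) = -log(0.78) = 0.2485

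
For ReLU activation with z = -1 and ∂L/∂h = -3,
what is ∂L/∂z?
∂L/∂z = 0

h = ReLU(-1) = 0
Since z < 0: ∂h/∂z = 0
∂L/∂z = ∂L/∂h · ∂h/∂z = -3 × 0 = 0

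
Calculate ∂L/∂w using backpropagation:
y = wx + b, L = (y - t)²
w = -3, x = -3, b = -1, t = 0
∂L/∂w = -48

y = wx + b = (-3)(-3) + -1 = 8
∂L/∂y = 2(y - t) = 2(8 - 0) = 16
∂y/∂w = x = -3
∂L/∂w = ∂L/∂y · ∂y/∂w = 16 × -3 = -48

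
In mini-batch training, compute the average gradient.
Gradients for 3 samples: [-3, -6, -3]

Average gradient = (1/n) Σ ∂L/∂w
Average gradient = -4

Average = (1/3)(-3 + -6 + -3) = -12/3 = -4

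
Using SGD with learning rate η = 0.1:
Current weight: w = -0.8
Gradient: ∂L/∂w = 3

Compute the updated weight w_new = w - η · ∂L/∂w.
w_new = -1.1

w_new = w - η·∂L/∂w = -0.8 - 0.1×(3) = -0.8 - (0.3) = -1.1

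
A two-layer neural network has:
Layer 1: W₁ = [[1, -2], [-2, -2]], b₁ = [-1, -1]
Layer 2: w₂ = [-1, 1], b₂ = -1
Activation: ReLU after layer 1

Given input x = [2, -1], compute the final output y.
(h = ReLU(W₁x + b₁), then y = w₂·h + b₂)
y = -4

Layer 1 pre-activation: z₁ = [3, -3]
After ReLU: h = [3, 0]
Layer 2 output: y = -1×3 + 1×0 + -1 = -4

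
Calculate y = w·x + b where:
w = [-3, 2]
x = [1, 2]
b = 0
y = 1

y = (-3)(1) + (2)(2) + 0 = 1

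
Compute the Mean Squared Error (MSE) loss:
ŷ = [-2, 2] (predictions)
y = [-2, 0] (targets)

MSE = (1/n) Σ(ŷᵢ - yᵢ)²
MSE = 2

MSE = (1/2)((-2--2)² + (2-0)²) = (1/2)(0 + 4) = 2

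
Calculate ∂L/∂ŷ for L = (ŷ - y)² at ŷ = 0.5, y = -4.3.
∂L/∂ŷ = 9.6

∂L/∂ŷ = 2(ŷ - y) = 2(0.5 - -4.3) = 2(4.8) = 9.6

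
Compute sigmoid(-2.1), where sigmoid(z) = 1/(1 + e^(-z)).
0.1091

sigmoid(-2.1) = 1/(1 + e^(2.1)) = 1/(1 + 8.166) = 0.1091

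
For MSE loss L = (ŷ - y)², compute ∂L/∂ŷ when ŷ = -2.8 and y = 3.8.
∂L/∂ŷ = -13.2

∂L/∂ŷ = 2(ŷ - y) = 2(-2.8 - 3.8) = 2(-6.6) = -13.2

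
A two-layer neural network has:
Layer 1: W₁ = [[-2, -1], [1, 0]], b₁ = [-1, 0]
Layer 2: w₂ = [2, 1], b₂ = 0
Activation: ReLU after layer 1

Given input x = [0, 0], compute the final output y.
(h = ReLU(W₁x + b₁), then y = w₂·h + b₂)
y = 0

Layer 1 pre-activation: z₁ = [-1, 0]
After ReLU: h = [0, 0]
Layer 2 output: y = 2×0 + 1×0 + 0 = 0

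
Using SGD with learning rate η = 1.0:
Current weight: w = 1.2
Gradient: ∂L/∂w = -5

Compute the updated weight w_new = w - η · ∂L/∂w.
w_new = 6.2

w_new = w - η·∂L/∂w = 1.2 - 1.0×(-5) = 1.2 - (-5) = 6.2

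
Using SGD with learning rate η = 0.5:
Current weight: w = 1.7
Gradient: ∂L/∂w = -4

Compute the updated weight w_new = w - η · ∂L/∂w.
w_new = 3.7

w_new = w - η·∂L/∂w = 1.7 - 0.5×(-4) = 1.7 - (-2) = 3.7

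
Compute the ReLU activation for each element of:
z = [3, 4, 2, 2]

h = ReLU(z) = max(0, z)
h = [3, 4, 2, 2]

ReLU applied element-wise: max(0,3)=3, max(0,4)=4, max(0,2)=2, max(0,2)=2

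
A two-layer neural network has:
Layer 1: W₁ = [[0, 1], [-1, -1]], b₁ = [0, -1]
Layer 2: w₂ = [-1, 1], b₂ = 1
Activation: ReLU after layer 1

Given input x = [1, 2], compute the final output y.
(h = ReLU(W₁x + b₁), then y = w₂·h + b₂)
y = -1

Layer 1 pre-activation: z₁ = [2, -4]
After ReLU: h = [2, 0]
Layer 2 output: y = -1×2 + 1×0 + 1 = -1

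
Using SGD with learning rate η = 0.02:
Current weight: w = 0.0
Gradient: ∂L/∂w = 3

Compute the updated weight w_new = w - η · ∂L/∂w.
w_new = -0.06

w_new = w - η·∂L/∂w = 0.0 - 0.02×(3) = 0.0 - (0.06) = -0.06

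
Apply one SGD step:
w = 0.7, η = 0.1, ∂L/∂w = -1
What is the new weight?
w_new = 0.8

w_new = w - η·∂L/∂w = 0.7 - 0.1×(-1) = 0.7 - (-0.1) = 0.8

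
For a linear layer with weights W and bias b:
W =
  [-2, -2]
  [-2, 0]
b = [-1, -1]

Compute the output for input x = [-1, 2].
y = [-3, 1]

Wx = [-2×-1 + -2×2, -2×-1 + 0×2]
   = [-2, 2]
y = Wx + b = [-2 + -1, 2 + -1] = [-3, 1]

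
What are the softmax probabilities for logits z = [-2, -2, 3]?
p = [0.0066, 0.0066, 0.9867]

exp(z) = [0.1353, 0.1353, 20.09]
Sum = 20.36
p = [0.0066, 0.0066, 0.9867]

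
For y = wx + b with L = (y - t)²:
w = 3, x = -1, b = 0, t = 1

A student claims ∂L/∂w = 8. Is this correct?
Correct

y = (3)(-1) + 0 = -3
∂L/∂y = 2(y - t) = 2(-3 - 1) = -8
∂y/∂w = x = -1
∂L/∂w = -8 × -1 = 8

Claimed value: 8
Correct: The correct gradient is 8.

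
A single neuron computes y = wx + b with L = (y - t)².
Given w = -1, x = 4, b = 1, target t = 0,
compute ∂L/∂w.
∂L/∂w = -24

y = wx + b = (-1)(4) + 1 = -3
∂L/∂y = 2(y - t) = 2(-3 - 0) = -6
∂y/∂w = x = 4
∂L/∂w = ∂L/∂y · ∂y/∂w = -6 × 4 = -24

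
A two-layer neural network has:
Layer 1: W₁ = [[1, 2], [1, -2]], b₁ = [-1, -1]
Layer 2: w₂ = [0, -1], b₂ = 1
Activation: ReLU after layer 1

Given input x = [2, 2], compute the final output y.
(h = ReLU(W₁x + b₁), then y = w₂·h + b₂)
y = 1

Layer 1 pre-activation: z₁ = [5, -3]
After ReLU: h = [5, 0]
Layer 2 output: y = 0×5 + -1×0 + 1 = 1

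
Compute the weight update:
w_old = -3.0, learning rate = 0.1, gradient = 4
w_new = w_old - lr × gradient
w_new = -3.4

w_new = w - η·∂L/∂w = -3.0 - 0.1×(4) = -3.0 - (0.4) = -3.4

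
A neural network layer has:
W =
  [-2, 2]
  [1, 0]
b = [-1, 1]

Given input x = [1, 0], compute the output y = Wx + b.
y = [-3, 2]

Wx = [-2×1 + 2×0, 1×1 + 0×0]
   = [-2, 1]
y = Wx + b = [-2 + -1, 1 + 1] = [-3, 2]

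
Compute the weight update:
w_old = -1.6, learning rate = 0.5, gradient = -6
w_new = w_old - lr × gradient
w_new = 1.4

w_new = w - η·∂L/∂w = -1.6 - 0.5×(-6) = -1.6 - (-3) = 1.4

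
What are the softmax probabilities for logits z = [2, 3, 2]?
p = [0.2119, 0.5761, 0.2119]

exp(z) = [7.389, 20.09, 7.389]
Sum = 34.86
p = [0.2119, 0.5761, 0.2119]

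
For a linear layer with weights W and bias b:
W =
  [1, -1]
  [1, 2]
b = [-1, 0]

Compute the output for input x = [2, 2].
y = [-1, 6]

Wx = [1×2 + -1×2, 1×2 + 2×2]
   = [0, 6]
y = Wx + b = [0 + -1, 6 + 0] = [-1, 6]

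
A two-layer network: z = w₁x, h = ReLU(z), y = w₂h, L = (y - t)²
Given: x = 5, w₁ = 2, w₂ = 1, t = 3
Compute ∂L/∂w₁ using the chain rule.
∂L/∂w₁ = 70

Forward pass:
z = w₁x = 2×5 = 10
h = ReLU(10) = 10
y = w₂h = 1×10 = 10

Backward pass:
∂L/∂y = 2(y - t) = 2(10 - 3) = 14
∂y/∂h = w₂ = 1
∂h/∂z = 1 (ReLU derivative)
∂z/∂w₁ = x = 5

∂L/∂w₁ = 14 × 1 × 1 × 5 = 70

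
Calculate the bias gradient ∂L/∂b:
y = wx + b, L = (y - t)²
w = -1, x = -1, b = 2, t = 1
∂L/∂b = 4

y = wx + b = (-1)(-1) + 2 = 3
∂L/∂y = 2(y - t) = 2(3 - 1) = 4
∂y/∂b = 1
∂L/∂b = ∂L/∂y · ∂y/∂b = 4 × 1 = 4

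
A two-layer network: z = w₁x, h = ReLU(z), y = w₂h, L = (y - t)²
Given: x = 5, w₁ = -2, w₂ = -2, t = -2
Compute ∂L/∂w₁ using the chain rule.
∂L/∂w₁ = 0

Forward pass:
z = w₁x = -2×5 = -10
h = ReLU(-10) = 0
y = w₂h = -2×0 = 0

Backward pass:
∂L/∂y = 2(y - t) = 2(0 - -2) = 4
∂y/∂h = w₂ = -2
∂h/∂z = 0 (ReLU derivative)
∂z/∂w₁ = x = 5

∂L/∂w₁ = 4 × -2 × 0 × 5 = 0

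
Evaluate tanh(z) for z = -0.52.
-0.4777

tanh(-0.52) = (e^(-0.52) - e^(0.52))/(e^(-0.52) + e^(0.52)) = -0.4777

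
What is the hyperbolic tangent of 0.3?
0.2913

tanh(0.3) = (e^(0.3) - e^(-0.3))/(e^(0.3) + e^(-0.3)) = 0.2913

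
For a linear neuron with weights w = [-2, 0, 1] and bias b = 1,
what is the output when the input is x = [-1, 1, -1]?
y = 2

y = (-2)(-1) + (0)(1) + (1)(-1) + 1 = 2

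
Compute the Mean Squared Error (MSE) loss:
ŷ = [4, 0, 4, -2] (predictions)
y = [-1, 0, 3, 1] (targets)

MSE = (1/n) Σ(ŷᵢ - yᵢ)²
MSE = 8.75

MSE = (1/4)((4--1)² + (0-0)² + (4-3)² + (-2-1)²) = (1/4)(25 + 0 + 1 + 9) = 8.75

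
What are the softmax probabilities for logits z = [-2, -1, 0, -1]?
p = [0.0723, 0.1966, 0.5344, 0.1966]

exp(z) = [0.1353, 0.3679, 1, 0.3679]
Sum = 1.871
p = [0.0723, 0.1966, 0.5344, 0.1966]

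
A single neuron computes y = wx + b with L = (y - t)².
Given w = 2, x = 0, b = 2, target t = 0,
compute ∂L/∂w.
∂L/∂w = 0

y = wx + b = (2)(0) + 2 = 2
∂L/∂y = 2(y - t) = 2(2 - 0) = 4
∂y/∂w = x = 0
∂L/∂w = ∂L/∂y · ∂y/∂w = 4 × 0 = 0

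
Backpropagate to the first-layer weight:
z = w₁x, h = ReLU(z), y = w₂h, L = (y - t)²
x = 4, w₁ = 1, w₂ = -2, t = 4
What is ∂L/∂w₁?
∂L/∂w₁ = 192

Forward pass:
z = w₁x = 1×4 = 4
h = ReLU(4) = 4
y = w₂h = -2×4 = -8

Backward pass:
∂L/∂y = 2(y - t) = 2(-8 - 4) = -24
∂y/∂h = w₂ = -2
∂h/∂z = 1 (ReLU derivative)
∂z/∂w₁ = x = 4

∂L/∂w₁ = -24 × -2 × 1 × 4 = 192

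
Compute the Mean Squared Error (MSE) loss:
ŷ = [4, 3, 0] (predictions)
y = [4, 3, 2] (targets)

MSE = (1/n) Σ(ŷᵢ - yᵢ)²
MSE = 1.333

MSE = (1/3)((4-4)² + (3-3)² + (0-2)²) = (1/3)(0 + 0 + 4) = 1.333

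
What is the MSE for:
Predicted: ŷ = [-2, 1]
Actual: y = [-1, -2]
MSE = 5

MSE = (1/2)((-2--1)² + (1--2)²) = (1/2)(1 + 9) = 5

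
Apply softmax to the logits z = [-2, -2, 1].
p = [0.0453, 0.0453, 0.9094]

exp(z) = [0.1353, 0.1353, 2.718]
Sum = 2.989
p = [0.0453, 0.0453, 0.9094]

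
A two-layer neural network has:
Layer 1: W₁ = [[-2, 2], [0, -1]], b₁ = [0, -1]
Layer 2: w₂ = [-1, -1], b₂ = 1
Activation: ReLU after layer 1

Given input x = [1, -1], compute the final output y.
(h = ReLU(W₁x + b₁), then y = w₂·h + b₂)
y = 1

Layer 1 pre-activation: z₁ = [-4, 0]
After ReLU: h = [0, 0]
Layer 2 output: y = -1×0 + -1×0 + 1 = 1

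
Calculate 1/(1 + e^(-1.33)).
0.7908

sigmoid(1.33) = 1/(1 + e^(-1.33)) = 1/(1 + 0.2645) = 0.7908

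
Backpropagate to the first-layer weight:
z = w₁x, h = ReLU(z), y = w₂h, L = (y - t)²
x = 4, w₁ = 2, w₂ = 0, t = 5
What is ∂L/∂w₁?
∂L/∂w₁ = 0

Forward pass:
z = w₁x = 2×4 = 8
h = ReLU(8) = 8
y = w₂h = 0×8 = 0

Backward pass:
∂L/∂y = 2(y - t) = 2(0 - 5) = -10
∂y/∂h = w₂ = 0
∂h/∂z = 1 (ReLU derivative)
∂z/∂w₁ = x = 4

∂L/∂w₁ = -10 × 0 × 1 × 4 = 0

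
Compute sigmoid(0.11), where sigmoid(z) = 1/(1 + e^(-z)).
0.5275

sigmoid(0.11) = 1/(1 + e^(-0.11)) = 1/(1 + 0.8958) = 0.5275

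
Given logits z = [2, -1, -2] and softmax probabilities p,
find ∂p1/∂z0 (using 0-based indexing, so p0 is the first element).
∂p1/∂z0 = -0.04364

p = softmax(z) = [0.9362, 0.04661, 0.01715]
p1 = 0.04661, p0 = 0.9362

∂p1/∂z0 = -p1 × p0 = -0.04661 × 0.9362 = -0.04364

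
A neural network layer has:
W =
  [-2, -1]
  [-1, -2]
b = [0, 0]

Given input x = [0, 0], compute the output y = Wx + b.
y = [0, 0]

Wx = [-2×0 + -1×0, -1×0 + -2×0]
   = [0, 0]
y = Wx + b = [0 + 0, 0 + 0] = [0, 0]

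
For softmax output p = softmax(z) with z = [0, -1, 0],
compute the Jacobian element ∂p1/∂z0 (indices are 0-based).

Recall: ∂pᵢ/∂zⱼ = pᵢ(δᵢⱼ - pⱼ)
∂p1/∂z0 = -0.06561

p = softmax(z) = [0.4223, 0.1554, 0.4223]
p1 = 0.1554, p0 = 0.4223

∂p1/∂z0 = -p1 × p0 = -0.1554 × 0.4223 = -0.06561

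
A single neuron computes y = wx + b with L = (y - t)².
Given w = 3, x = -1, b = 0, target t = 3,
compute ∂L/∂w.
∂L/∂w = 12

y = wx + b = (3)(-1) + 0 = -3
∂L/∂y = 2(y - t) = 2(-3 - 3) = -12
∂y/∂w = x = -1
∂L/∂w = ∂L/∂y · ∂y/∂w = -12 × -1 = 12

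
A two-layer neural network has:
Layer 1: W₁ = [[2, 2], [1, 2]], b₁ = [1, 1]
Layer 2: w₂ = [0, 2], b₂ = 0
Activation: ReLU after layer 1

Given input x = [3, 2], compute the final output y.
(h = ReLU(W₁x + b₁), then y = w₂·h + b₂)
y = 16

Layer 1 pre-activation: z₁ = [11, 8]
After ReLU: h = [11, 8]
Layer 2 output: y = 0×11 + 2×8 + 0 = 16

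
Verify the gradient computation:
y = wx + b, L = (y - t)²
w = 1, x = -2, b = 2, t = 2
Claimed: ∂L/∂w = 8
Correct

y = (1)(-2) + 2 = 0
∂L/∂y = 2(y - t) = 2(0 - 2) = -4
∂y/∂w = x = -2
∂L/∂w = -4 × -2 = 8

Claimed value: 8
Correct: The correct gradient is 8.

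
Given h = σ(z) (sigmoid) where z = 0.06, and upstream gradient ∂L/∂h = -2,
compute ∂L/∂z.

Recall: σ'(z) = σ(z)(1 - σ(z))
∂L/∂z = -0.4996

σ(0.06) = 0.515
σ'(0.06) = σ(0.06)(1 - σ(0.06)) = 0.515 × 0.485 = 0.2498
∂L/∂z = ∂L/∂h · σ'(z) = -2 × 0.2498 = -0.4996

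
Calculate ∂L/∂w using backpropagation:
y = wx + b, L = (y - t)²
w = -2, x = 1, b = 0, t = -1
∂L/∂w = -2

y = wx + b = (-2)(1) + 0 = -2
∂L/∂y = 2(y - t) = 2(-2 - -1) = -2
∂y/∂w = x = 1
∂L/∂w = ∂L/∂y · ∂y/∂w = -2 × 1 = -2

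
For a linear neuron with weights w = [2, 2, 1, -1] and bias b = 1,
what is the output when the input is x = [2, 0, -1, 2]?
y = 2

y = (2)(2) + (2)(0) + (1)(-1) + (-1)(2) + 1 = 2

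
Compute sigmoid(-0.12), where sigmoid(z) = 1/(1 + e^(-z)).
0.47

sigmoid(-0.12) = 1/(1 + e^(0.12)) = 1/(1 + 1.127) = 0.47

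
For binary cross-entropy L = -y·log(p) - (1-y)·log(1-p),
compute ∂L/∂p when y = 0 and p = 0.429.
∂L/∂p = 1.751

∂L/∂p = -y/p + (1-y)/(1-p) = 0 + 1/0.571 = 1.751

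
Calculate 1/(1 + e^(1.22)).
0.2279

sigmoid(-1.22) = 1/(1 + e^(1.22)) = 1/(1 + 3.387) = 0.2279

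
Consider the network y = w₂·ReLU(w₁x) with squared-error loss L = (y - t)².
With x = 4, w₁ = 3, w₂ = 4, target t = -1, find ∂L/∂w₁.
∂L/∂w₁ = 1568

Forward pass:
z = w₁x = 3×4 = 12
h = ReLU(12) = 12
y = w₂h = 4×12 = 48

Backward pass:
∂L/∂y = 2(y - t) = 2(48 - -1) = 98
∂y/∂h = w₂ = 4
∂h/∂z = 1 (ReLU derivative)
∂z/∂w₁ = x = 4

∂L/∂w₁ = 98 × 4 × 1 × 4 = 1568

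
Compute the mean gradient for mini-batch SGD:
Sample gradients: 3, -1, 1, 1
Average gradient = 1

Average = (1/4)(3 + -1 + 1 + 1) = 4/4 = 1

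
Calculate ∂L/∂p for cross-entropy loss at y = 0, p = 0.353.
∂L/∂p = 1.546

∂L/∂p = -y/p + (1-y)/(1-p) = 0 + 1/0.647 = 1.546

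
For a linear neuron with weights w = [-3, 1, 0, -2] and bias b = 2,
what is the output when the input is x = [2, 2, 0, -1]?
y = 0

y = (-3)(2) + (1)(2) + (0)(0) + (-2)(-1) + 2 = 0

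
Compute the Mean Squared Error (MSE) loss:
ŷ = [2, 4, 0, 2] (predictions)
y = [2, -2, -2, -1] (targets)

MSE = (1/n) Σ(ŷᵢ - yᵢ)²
MSE = 12.25

MSE = (1/4)((2-2)² + (4--2)² + (0--2)² + (2--1)²) = (1/4)(0 + 36 + 4 + 9) = 12.25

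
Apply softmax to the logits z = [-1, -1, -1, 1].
p = [0.0963, 0.0963, 0.0963, 0.7112]

exp(z) = [0.3679, 0.3679, 0.3679, 2.718]
Sum = 3.822
p = [0.0963, 0.0963, 0.0963, 0.7112]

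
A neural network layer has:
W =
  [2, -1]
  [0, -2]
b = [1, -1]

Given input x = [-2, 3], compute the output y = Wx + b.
y = [-6, -7]

Wx = [2×-2 + -1×3, 0×-2 + -2×3]
   = [-7, -6]
y = Wx + b = [-7 + 1, -6 + -1] = [-6, -7]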